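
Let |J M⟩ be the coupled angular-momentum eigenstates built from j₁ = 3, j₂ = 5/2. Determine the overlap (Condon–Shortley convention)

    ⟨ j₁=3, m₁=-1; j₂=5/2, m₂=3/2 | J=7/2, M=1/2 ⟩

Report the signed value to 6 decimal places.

triangle: 2!×4!×3!/10! = 288/3628800
(j±m)!: 2!×4!×4!×1!×4!×3! = 165888
prefactor² = (2J+1)×Δ×N² = 18432/175
  k=1: −1/(1!×1!×3!×3!×1!×0!) = -1/36
  k=2: +1/(2!×0!×2!×2!×2!×1!) = 1/16
Σ = 5/144  ⇒  CG² = 18432/175×5/144² = 8/63
CG = +√(8/63) = +0.356348

+√(8/63) ≈ +0.356348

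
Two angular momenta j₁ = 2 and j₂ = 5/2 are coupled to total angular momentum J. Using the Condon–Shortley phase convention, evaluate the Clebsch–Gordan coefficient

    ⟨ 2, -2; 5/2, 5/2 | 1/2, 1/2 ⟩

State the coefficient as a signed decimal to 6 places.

+√(1/3) = +0.577350

√[2·4!0!1!/6! · 0!4!5!0!1!0!] = √(192)
  +(−1)^4/∏(4,0,0,1,0,0)! = 1/24  (running 1/24)
⟨..|..⟩ = √(192)·(1/24) = +0.577350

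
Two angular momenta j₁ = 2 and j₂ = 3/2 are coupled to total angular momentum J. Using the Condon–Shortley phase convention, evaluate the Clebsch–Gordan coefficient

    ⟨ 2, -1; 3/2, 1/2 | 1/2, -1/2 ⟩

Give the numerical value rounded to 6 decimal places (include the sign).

+0.547723  (= +√(3/10))

triangle: 3!×1!×0!/5! = 6/120
(j±m)!: 1!×3!×2!×1!×0!×1! = 12
prefactor² = (2J+1)×Δ×N² = 6/5
  k=2: +1/(2!×1!×1!×0!×0!×0!) = 1/2
Σ = 1/2  ⇒  CG² = 6/5×1/2² = 3/10
CG = +√(3/10) = +0.547723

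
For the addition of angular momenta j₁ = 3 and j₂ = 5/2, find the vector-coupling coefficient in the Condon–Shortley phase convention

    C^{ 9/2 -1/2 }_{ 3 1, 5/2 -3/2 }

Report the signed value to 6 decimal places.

√[10·1!5!4!/11! · 4!2!1!4!4!5!] = √(184320/77)
  +(−1)^0/∏(0,1,2,1,3,3)! = 1/72  (running 1/72)
  +(−1)^1/∏(1,0,1,0,4,4)! = -1/576  (running 7/576)
⟨..|..⟩ = √(184320/77)·(7/576) = +0.594588

+0.594588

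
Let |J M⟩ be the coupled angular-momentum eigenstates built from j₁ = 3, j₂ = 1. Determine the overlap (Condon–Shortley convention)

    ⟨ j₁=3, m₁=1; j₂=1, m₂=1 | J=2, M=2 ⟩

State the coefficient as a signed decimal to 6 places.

triangle: 2!·4!·0!/7! = 48/5040
(j±m)!: 4!·2!·2!·0!·4!·0! = 2304
prefactor² = (2J+1)·Δ·N² = 768/7
  k=2: +1/(2!·0!·0!·0!·4!·0!) = 1/48
Σ = 1/48  ⇒  CG² = 768/7·1/48² = 1/21
CG = +√(1/21) = +0.218218

+0.218218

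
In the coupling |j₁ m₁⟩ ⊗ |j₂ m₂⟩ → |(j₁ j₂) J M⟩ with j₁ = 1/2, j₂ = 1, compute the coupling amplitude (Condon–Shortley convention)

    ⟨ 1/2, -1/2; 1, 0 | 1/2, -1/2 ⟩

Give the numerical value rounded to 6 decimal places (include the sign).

√[2·1!0!1!/3! · 0!1!1!1!0!1!] = √(1/3)
  +(−1)^1/∏(1,0,0,0,0,1)! = -1  (running -1)
⟨..|..⟩ = √(1/3)·(-1) = -0.577350

−√(1/3) = -0.577350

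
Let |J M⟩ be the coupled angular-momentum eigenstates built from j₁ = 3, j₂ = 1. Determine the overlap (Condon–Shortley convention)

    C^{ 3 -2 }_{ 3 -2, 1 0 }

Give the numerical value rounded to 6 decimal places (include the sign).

j₁+j₂−J=1  J+j₁−j₂=5  J−j₁+j₂=1  j₁+j₂+J+1=8
(j₁±m₁, j₂±m₂, J±M) = (1,5,1,1,1,5)
P² = 300
sum k=0..1:
  [0] +1/120 = 1/120
  [1] −1/24 = -1/24
S = -1/30
C² = P²·S² = 1/3 ; C = -0.577350

-0.577350  (= −√(1/3))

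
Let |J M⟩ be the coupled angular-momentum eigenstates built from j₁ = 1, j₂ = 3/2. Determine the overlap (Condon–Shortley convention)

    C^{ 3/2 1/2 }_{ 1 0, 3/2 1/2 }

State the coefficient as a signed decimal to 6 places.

j₁+j₂−J=1  J+j₁−j₂=1  J−j₁+j₂=2  j₁+j₂+J+1=5
(j₁±m₁, j₂±m₂, J±M) = (1,1,2,1,2,1)
P² = 4/15
sum k=0..1:
  [0] +1/2 = 1/2
  [1] −1/1 = -1
S = -1/2
C² = P²·S² = 1/15 ; C = -0.258199

−√(1/15) = -0.258199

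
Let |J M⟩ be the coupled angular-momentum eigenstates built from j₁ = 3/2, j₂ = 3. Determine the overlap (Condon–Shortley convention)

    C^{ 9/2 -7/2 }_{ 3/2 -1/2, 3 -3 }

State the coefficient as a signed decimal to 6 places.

+0.577350

j₁+j₂−J=0  J+j₁−j₂=3  J−j₁+j₂=6  j₁+j₂+J+1=10
(j₁±m₁, j₂±m₂, J±M) = (1,2,0,6,1,8)
P² = 691200
sum k=0..0:
  [0] +1/1440 = 1/1440
S = 1/1440
C² = P²·S² = 1/3 ; C = +0.577350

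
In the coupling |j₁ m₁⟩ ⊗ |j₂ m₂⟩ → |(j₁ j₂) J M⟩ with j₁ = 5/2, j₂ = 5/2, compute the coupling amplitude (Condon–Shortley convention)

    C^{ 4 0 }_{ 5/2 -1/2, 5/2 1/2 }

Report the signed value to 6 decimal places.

triangle: 1!·4!·4!/10! = 576/3628800
(j±m)!: 2!·3!·3!·2!·4!·4! = 82944
prefactor² = (2J+1)·Δ·N² = 20736/175
  k=0: +1/(0!·1!·3!·3!·1!·1!) = 1/36
  k=1: −1/(1!·0!·2!·2!·2!·2!) = -1/16
Σ = -5/144  ⇒  CG² = 20736/175·(-5/144)² = 1/7
CG = −√(1/7) = -0.377964

-0.377964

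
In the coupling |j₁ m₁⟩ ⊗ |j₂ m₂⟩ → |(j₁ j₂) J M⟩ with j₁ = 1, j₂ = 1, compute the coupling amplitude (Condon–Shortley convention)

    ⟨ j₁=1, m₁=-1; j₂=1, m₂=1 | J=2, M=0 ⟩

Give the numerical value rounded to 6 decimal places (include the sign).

+√(1/6) = +0.408248

√[5·0!2!2!/5! · 0!2!2!0!2!2!] = √(8/3)
  +(−1)^0/∏(0,0,2,2,0,0)! = 1/4  (running 1/4)
⟨..|..⟩ = √(8/3)·(1/4) = +0.408248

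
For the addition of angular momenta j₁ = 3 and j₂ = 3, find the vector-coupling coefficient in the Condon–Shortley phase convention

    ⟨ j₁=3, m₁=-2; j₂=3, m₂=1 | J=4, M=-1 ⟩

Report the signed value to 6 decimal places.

j₁+j₂−J=2  J+j₁−j₂=4  J−j₁+j₂=4  j₁+j₂+J+1=11
(j₁±m₁, j₂±m₂, J±M) = (1,5,4,2,3,5)
P² = 82944/77
sum k=1..2:
  [1] −1/144 = -1/144
  [2] +1/48 = 1/48
S = 1/72
C² = P²·S² = 16/77 ; C = +0.455842

+0.455842  (= +√(16/77))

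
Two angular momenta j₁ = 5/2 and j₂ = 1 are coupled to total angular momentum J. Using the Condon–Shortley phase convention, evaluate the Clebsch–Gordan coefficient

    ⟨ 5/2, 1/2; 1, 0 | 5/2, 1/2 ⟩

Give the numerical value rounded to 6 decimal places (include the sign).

+√(1/35) = +0.169031

√[6·1!4!1!/7! · 3!2!1!1!3!2!] = √(144/35)
  +(−1)^0/∏(0,1,2,1,2,0)! = 1/4  (running 1/4)
  +(−1)^1/∏(1,0,1,0,3,1)! = -1/6  (running 1/12)
⟨..|..⟩ = √(144/35)·(1/12) = +0.169031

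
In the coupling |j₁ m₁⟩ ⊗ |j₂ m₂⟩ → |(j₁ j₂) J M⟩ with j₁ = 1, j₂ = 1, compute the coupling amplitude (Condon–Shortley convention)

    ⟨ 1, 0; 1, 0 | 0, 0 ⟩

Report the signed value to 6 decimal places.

−√(1/3) ≈ -0.577350

j₁+j₂−J=2  J+j₁−j₂=0  J−j₁+j₂=0  j₁+j₂+J+1=3
(j₁±m₁, j₂±m₂, J±M) = (1,1,1,1,0,0)
P² = 1/3
sum k=1..1:
  [1] −1/1 = -1
S = -1
C² = P²·S² = 1/3 ; C = -0.577350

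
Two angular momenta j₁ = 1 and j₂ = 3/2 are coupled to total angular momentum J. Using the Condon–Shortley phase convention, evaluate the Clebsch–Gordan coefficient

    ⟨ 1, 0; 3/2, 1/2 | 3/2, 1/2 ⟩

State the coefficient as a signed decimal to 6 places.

-0.258199

triangle: 1!·1!·2!/5! = 2/120
(j±m)!: 1!·1!·2!·1!·2!·1! = 4
prefactor² = (2J+1)·Δ·N² = 4/15
  k=0: +1/(0!·1!·1!·2!·0!·0!) = 1/2
  k=1: −1/(1!·0!·0!·1!·1!·1!) = -1
Σ = -1/2  ⇒  CG² = 4/15·(-1/2)² = 1/15
CG = −√(1/15) = -0.258199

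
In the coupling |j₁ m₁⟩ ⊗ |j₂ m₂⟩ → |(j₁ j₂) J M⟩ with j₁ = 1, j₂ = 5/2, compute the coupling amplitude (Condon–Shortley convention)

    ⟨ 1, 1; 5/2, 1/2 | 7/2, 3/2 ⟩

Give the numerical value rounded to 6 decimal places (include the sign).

+√(10/21) = +0.690066

j₁+j₂−J=0  J+j₁−j₂=2  J−j₁+j₂=5  j₁+j₂+J+1=8
(j₁±m₁, j₂±m₂, J±M) = (2,0,3,2,5,2)
P² = 1920/7
sum k=0..0:
  [0] +1/24 = 1/24
S = 1/24
C² = P²·S² = 10/21 ; C = +0.690066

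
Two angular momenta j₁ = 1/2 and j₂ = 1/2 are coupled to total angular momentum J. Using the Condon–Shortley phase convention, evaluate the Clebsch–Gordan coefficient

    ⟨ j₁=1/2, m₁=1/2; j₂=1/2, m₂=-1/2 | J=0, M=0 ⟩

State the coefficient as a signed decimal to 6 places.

+0.707107  (= +√(1/2))

√[1·1!0!0!/2! · 1!0!0!1!0!0!] = √(1/2)
  +(−1)^0/∏(0,1,0,0,0,0)! = 1  (running 1)
⟨..|..⟩ = √(1/2)·(1) = +0.707107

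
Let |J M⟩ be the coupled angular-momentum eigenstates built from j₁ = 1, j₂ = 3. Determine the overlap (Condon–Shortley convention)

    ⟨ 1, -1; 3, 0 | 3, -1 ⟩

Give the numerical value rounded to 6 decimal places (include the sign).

−√(1/2) ≈ -0.707107

√[7·1!1!5!/8! · 0!2!3!3!2!4!] = √(72)
  +(−1)^1/∏(1,0,1,2,0,3)! = -1/12  (running -1/12)
⟨..|..⟩ = √(72)·(-1/12) = -0.707107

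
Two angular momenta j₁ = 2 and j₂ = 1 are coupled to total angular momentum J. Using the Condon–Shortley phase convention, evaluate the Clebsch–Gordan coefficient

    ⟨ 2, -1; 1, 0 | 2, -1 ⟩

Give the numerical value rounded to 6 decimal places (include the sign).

−√(1/6) ≈ -0.408248

triangle: 1!×3!×1!/6! = 6/720
(j±m)!: 1!×3!×1!×1!×1!×3! = 36
prefactor² = (2J+1)×Δ×N² = 3/2
  k=0: +1/(0!×1!×3!×1!×0!×0!) = 1/6
  k=1: −1/(1!×0!×2!×0!×1!×1!) = -1/2
Σ = -1/3  ⇒  CG² = 3/2×(-1/3)² = 1/6
CG = −√(1/6) = -0.408248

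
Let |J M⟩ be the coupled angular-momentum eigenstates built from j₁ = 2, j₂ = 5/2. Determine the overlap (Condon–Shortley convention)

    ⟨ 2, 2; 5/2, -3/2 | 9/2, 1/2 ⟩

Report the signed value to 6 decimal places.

j₁+j₂−J=0  J+j₁−j₂=4  J−j₁+j₂=5  j₁+j₂+J+1=10
(j₁±m₁, j₂±m₂, J±M) = (4,0,1,4,5,4)
P² = 92160/7
sum k=0..0:
  [0] +1/576 = 1/576
S = 1/576
C² = P²·S² = 5/126 ; C = +0.199205

+0.199205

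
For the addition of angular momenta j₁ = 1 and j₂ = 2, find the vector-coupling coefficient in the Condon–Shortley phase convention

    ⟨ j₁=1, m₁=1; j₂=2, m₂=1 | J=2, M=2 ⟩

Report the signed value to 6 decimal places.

+√(1/3) ≈ +0.577350

√[5·1!1!3!/6! · 2!0!3!1!4!0!] = √(12)
  +(−1)^0/∏(0,1,0,3,1,0)! = 1/6  (running 1/6)
⟨..|..⟩ = √(12)·(1/6) = +0.577350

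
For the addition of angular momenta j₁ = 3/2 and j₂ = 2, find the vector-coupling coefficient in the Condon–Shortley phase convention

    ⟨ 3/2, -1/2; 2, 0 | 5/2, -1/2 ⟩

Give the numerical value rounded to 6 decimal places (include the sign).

triangle: 1!×2!×3!/7! = 12/5040
(j±m)!: 1!×2!×2!×2!×2!×3! = 96
prefactor² = (2J+1)×Δ×N² = 48/35
  k=0: +1/(0!×1!×2!×2!×0!×1!) = 1/4
  k=1: −1/(1!×0!×1!×1!×1!×2!) = -1/2
Σ = -1/4  ⇒  CG² = 48/35×(-1/4)² = 3/35
CG = −√(3/35) = -0.292770

-0.292770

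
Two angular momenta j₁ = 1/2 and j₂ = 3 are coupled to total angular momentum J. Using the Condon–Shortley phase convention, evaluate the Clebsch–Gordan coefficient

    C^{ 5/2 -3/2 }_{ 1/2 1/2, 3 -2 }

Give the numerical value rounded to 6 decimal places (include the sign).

+0.845154  (= +√(5/7))

triangle: 1!·0!·5!/7! = 120/5040
(j±m)!: 1!·0!·1!·5!·1!·4! = 2880
prefactor² = (2J+1)·Δ·N² = 2880/7
  k=0: +1/(0!·1!·0!·1!·0!·4!) = 1/24
Σ = 1/24  ⇒  CG² = 2880/7·1/24² = 5/7
CG = +√(5/7) = +0.845154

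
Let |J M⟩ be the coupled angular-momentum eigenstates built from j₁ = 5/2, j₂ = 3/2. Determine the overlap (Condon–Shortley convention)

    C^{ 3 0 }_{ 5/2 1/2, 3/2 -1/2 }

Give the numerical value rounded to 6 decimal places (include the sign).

j₁+j₂−J=1  J+j₁−j₂=4  J−j₁+j₂=2  j₁+j₂+J+1=8
(j₁±m₁, j₂±m₂, J±M) = (3,2,1,2,3,3)
P² = 36/5
sum k=0..1:
  [0] +1/4 = 1/4
  [1] −1/12 = -1/12
S = 1/6
C² = P²·S² = 1/5 ; C = +0.447214

+0.447214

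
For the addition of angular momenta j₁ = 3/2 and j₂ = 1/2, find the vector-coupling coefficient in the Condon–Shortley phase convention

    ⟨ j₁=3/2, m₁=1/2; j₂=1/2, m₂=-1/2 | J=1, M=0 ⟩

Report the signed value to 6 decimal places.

+√(1/2) ≈ +0.707107

triangle: 1!·2!·0!/4! = 2/24
(j±m)!: 2!·1!·0!·1!·1!·1! = 2
prefactor² = (2J+1)·Δ·N² = 1/2
  k=0: +1/(0!·1!·1!·0!·1!·0!) = 1
Σ = 1  ⇒  CG² = 1/2·1² = 1/2
CG = +√(1/2) = +0.707107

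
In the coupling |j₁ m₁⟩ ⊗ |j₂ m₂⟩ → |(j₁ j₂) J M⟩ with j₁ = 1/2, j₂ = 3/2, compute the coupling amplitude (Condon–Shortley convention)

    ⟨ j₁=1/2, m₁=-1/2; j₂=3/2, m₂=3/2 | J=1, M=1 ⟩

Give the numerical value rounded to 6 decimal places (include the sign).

j₁+j₂−J=1  J+j₁−j₂=0  J−j₁+j₂=2  j₁+j₂+J+1=4
(j₁±m₁, j₂±m₂, J±M) = (0,1,3,0,2,0)
P² = 3
sum k=1..1:
  [1] −1/2 = -1/2
S = -1/2
C² = P²·S² = 3/4 ; C = -0.866025

−√(3/4) ≈ -0.866025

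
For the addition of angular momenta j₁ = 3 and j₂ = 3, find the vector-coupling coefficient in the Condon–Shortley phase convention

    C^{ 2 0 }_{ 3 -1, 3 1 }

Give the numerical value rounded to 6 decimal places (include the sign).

j₁+j₂−J=4  J+j₁−j₂=2  J−j₁+j₂=2  j₁+j₂+J+1=9
(j₁±m₁, j₂±m₂, J±M) = (2,4,4,2,2,2)
P² = 256/21
sum k=2..4:
  [2] +1/16 = 1/16
  [3] −1/6 = -1/6
  [4] +1/96 = 1/96
S = -3/32
C² = P²·S² = 3/28 ; C = -0.327327

-0.327327  (= −√(3/28))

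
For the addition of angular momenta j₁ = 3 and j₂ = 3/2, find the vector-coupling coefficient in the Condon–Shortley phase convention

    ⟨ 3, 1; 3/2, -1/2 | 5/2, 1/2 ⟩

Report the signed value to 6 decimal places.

−√(1/70) = -0.119523

j₁+j₂−J=2  J+j₁−j₂=4  J−j₁+j₂=1  j₁+j₂+J+1=8
(j₁±m₁, j₂±m₂, J±M) = (4,2,1,2,3,2)
P² = 288/35
sum k=0..1:
  [0] +1/8 = 1/8
  [1] −1/6 = -1/6
S = -1/24
C² = P²·S² = 1/70 ; C = -0.119523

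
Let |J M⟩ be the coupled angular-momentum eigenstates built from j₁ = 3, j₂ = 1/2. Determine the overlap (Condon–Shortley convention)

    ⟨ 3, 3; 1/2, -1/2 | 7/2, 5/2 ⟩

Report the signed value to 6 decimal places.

+√(1/7) ≈ +0.377964

j₁+j₂−J=0  J+j₁−j₂=6  J−j₁+j₂=1  j₁+j₂+J+1=8
(j₁±m₁, j₂±m₂, J±M) = (6,0,0,1,6,1)
P² = 518400/7
sum k=0..0:
  [0] +1/720 = 1/720
S = 1/720
C² = P²·S² = 1/7 ; C = +0.377964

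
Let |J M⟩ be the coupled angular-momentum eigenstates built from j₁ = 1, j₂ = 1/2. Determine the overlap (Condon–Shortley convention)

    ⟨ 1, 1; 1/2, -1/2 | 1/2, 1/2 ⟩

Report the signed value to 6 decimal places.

+√(2/3) = +0.816497

j₁+j₂−J=1  J+j₁−j₂=1  J−j₁+j₂=0  j₁+j₂+J+1=3
(j₁±m₁, j₂±m₂, J±M) = (2,0,0,1,1,0)
P² = 2/3
sum k=0..0:
  [0] +1/1 = 1
S = 1
C² = P²·S² = 2/3 ; C = +0.816497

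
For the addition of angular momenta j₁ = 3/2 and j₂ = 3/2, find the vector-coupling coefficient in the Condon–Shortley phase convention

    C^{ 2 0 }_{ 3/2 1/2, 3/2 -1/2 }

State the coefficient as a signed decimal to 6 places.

+0.500000

j₁+j₂−J=1  J+j₁−j₂=2  J−j₁+j₂=2  j₁+j₂+J+1=6
(j₁±m₁, j₂±m₂, J±M) = (2,1,1,2,2,2)
P² = 4/9
sum k=0..1:
  [0] +1/1 = 1
  [1] −1/4 = -1/4
S = 3/4
C² = P²·S² = 1/4 ; C = +0.500000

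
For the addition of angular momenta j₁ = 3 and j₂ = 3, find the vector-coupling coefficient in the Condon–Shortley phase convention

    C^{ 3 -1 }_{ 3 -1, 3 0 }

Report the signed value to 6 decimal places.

triangle: 3!×3!×3!/10! = 216/3628800
(j±m)!: 2!×4!×3!×3!×2!×4! = 82944
prefactor² = (2J+1)×Δ×N² = 864/25
  k=1: −1/(1!×2!×3!×2!×0!×1!) = -1/24
  k=2: +1/(2!×1!×2!×1!×1!×2!) = 1/8
  k=3: −1/(3!×0!×1!×0!×2!×3!) = -1/72
Σ = 5/72  ⇒  CG² = 864/25×5/72² = 1/6
CG = +√(1/6) = +0.408248

+0.408248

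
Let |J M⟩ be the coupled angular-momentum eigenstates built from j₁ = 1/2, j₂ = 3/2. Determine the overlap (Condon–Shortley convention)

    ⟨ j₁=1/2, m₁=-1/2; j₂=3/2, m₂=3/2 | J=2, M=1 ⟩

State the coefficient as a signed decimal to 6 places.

triangle: 0!·1!·3!/5! = 6/120
(j±m)!: 0!·1!·3!·0!·3!·1! = 36
prefactor² = (2J+1)·Δ·N² = 9
  k=0: +1/(0!·0!·1!·3!·0!·0!) = 1/6
Σ = 1/6  ⇒  CG² = 9·1/6² = 1/4
CG = +√(1/4) = +0.500000

+√(1/4) ≈ +0.500000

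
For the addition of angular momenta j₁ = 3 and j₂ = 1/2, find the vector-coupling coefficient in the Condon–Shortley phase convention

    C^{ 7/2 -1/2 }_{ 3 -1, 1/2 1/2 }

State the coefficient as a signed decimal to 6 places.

triangle: 0!*6!*1!/8! = 720/40320
(j±m)!: 2!*4!*1!*0!*3!*4! = 6912
prefactor² = (2J+1)*Δ*N² = 6912/7
  k=0: +1/(0!*0!*4!*1!*2!*0!) = 1/48
Σ = 1/48  ⇒  CG² = 6912/7*1/48² = 3/7
CG = +√(3/7) = +0.654654

+√(3/7) ≈ +0.654654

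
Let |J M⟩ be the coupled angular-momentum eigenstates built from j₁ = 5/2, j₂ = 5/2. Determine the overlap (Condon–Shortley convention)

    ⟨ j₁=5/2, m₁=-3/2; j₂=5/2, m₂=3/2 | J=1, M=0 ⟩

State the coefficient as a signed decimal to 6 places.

triangle: 4!·1!·1!/7! = 24/5040
(j±m)!: 1!·4!·4!·1!·1!·1! = 576
prefactor² = (2J+1)·Δ·N² = 288/35
  k=3: −1/(3!·1!·1!·1!·0!·0!) = -1/6
  k=4: +1/(4!·0!·0!·0!·1!·1!) = 1/24
Σ = -1/8  ⇒  CG² = 288/35·(-1/8)² = 9/70
CG = −√(9/70) = -0.358569

-0.358569  (= −√(9/70))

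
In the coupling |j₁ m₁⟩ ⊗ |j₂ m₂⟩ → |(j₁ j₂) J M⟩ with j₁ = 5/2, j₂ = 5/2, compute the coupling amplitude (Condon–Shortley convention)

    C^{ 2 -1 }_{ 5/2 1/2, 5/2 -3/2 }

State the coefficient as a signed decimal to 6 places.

−√(1/7) ≈ -0.377964

j₁+j₂−J=3  J+j₁−j₂=2  J−j₁+j₂=2  j₁+j₂+J+1=8
(j₁±m₁, j₂±m₂, J±M) = (3,2,1,4,1,3)
P² = 36/7
sum k=0..1:
  [0] +1/12 = 1/12
  [1] −1/4 = -1/4
S = -1/6
C² = P²·S² = 1/7 ; C = -0.377964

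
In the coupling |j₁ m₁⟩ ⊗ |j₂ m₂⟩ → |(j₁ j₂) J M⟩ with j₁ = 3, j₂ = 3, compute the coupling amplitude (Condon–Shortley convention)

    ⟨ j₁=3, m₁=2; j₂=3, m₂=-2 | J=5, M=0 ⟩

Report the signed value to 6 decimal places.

√[11·1!5!5!/12! · 5!1!1!5!5!5!] = √(480000/7)
  +(−1)^0/∏(0,1,1,1,4,4)! = 1/576  (running 1/576)
  +(−1)^1/∏(1,0,0,0,5,5)! = -1/14400  (running 1/600)
⟨..|..⟩ = √(480000/7)·(1/600) = +0.436436

+0.436436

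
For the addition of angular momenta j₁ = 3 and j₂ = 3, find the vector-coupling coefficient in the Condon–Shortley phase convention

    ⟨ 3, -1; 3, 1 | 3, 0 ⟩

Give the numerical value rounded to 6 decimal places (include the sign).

√[7·3!3!3!/10! · 2!4!4!2!3!3!] = √(864/25)
  +(−1)^1/∏(1,2,3,3,0,0)! = -1/72  (running -1/72)
  +(−1)^2/∏(2,1,2,2,1,1)! = 1/8  (running 1/9)
  +(−1)^3/∏(3,0,1,1,2,2)! = -1/24  (running 5/72)
⟨..|..⟩ = √(864/25)·(5/72) = +0.408248

+0.408248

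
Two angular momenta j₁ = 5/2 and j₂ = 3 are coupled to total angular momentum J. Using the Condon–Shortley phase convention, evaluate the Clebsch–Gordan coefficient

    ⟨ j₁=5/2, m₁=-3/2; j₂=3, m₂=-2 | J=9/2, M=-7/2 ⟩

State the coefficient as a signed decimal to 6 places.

+√(1/99) ≈ +0.100504

triangle: 1!*4!*5!/11! = 2880/39916800
(j±m)!: 1!*4!*1!*5!*1!*8! = 116121600
prefactor² = (2J+1)*Δ*N² = 921600/11
  k=0: +1/(0!*1!*4!*1!*0!*4!) = 1/576
  k=1: −1/(1!*0!*3!*0!*1!*5!) = -1/720
Σ = 1/2880  ⇒  CG² = 921600/11*1/2880² = 1/99
CG = +√(1/99) = +0.100504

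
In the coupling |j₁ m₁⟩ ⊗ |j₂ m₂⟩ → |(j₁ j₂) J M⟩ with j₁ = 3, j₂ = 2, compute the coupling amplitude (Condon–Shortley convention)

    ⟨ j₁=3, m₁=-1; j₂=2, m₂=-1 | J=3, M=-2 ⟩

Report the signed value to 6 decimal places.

j₁+j₂−J=2  J+j₁−j₂=4  J−j₁+j₂=2  j₁+j₂+J+1=9
(j₁±m₁, j₂±m₂, J±M) = (2,4,1,3,1,5)
P² = 64
sum k=0..1:
  [0] +1/48 = 1/48
  [1] −1/12 = -1/12
S = -1/16
C² = P²·S² = 1/4 ; C = -0.500000

−√(1/4) ≈ -0.500000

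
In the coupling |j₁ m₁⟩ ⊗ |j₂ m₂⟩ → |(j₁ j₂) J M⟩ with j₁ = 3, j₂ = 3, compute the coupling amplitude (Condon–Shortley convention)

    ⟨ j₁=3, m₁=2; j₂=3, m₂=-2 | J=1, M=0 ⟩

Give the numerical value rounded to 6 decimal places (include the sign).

√[3·5!1!1!/8! · 5!1!1!5!1!1!] = √(900/7)
  +(−1)^0/∏(0,5,1,1,0,0)! = 1/120  (running 1/120)
  +(−1)^1/∏(1,4,0,0,1,1)! = -1/24  (running -1/30)
⟨..|..⟩ = √(900/7)·(-1/30) = -0.377964

−√(1/7) ≈ -0.377964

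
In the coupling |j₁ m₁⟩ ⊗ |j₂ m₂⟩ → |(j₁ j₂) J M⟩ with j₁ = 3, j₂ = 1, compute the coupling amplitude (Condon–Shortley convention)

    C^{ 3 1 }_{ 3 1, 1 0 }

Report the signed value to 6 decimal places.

√[7·1!5!1!/8! · 4!2!1!1!4!2!] = √(48)
  +(−1)^0/∏(0,1,2,1,3,0)! = 1/12  (running 1/12)
  +(−1)^1/∏(1,0,1,0,4,1)! = -1/24  (running 1/24)
⟨..|..⟩ = √(48)·(1/24) = +0.288675

+0.288675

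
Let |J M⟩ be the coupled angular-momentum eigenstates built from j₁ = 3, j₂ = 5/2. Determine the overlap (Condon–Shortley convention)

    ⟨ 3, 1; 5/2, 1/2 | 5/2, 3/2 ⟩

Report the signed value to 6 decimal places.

−√(1/35) ≈ -0.169031

triangle: 3!*3!*2!/9! = 72/362880
(j±m)!: 4!*2!*3!*2!*4!*1! = 13824
prefactor² = (2J+1)*Δ*N² = 576/35
  k=1: −1/(1!*2!*1!*2!*2!*0!) = -1/8
  k=2: +1/(2!*1!*0!*1!*3!*1!) = 1/12
Σ = -1/24  ⇒  CG² = 576/35*(-1/24)² = 1/35
CG = −√(1/35) = -0.169031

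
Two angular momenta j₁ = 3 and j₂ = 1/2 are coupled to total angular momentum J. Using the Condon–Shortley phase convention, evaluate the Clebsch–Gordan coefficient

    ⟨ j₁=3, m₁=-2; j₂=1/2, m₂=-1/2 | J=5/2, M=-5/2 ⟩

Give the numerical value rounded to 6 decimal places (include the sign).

√[6·1!5!0!/7! · 1!5!0!1!0!5!] = √(14400/7)
  +(−1)^0/∏(0,1,5,0,0,0)! = 1/120  (running 1/120)
⟨..|..⟩ = √(14400/7)·(1/120) = +0.377964

+0.377964  (= +√(1/7))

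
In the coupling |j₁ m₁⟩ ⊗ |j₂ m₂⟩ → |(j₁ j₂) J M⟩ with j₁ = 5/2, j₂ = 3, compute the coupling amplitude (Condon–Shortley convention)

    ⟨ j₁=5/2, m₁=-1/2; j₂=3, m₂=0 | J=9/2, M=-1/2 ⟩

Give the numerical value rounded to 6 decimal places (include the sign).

triangle: 1!·4!·5!/11! = 2880/39916800
(j±m)!: 2!·3!·3!·3!·4!·5! = 1244160
prefactor² = (2J+1)·Δ·N² = 69120/77
  k=0: +1/(0!·1!·3!·3!·1!·2!) = 1/72
  k=1: −1/(1!·0!·2!·2!·2!·3!) = -1/48
Σ = -1/144  ⇒  CG² = 69120/77·(-1/144)² = 10/231
CG = −√(10/231) = -0.208063

−√(10/231) = -0.208063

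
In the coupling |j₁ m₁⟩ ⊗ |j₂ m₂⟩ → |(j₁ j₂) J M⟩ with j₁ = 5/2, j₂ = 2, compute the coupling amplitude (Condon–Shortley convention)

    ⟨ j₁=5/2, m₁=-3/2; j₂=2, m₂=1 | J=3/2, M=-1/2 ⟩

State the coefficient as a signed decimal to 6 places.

√[4·3!2!1!/7! · 1!4!3!1!1!2!] = √(96/35)
  +(−1)^2/∏(2,1,2,1,0,0)! = 1/4  (running 1/4)
  +(−1)^3/∏(3,0,1,0,1,1)! = -1/6  (running 1/12)
⟨..|..⟩ = √(96/35)·(1/12) = +0.138013

+0.138013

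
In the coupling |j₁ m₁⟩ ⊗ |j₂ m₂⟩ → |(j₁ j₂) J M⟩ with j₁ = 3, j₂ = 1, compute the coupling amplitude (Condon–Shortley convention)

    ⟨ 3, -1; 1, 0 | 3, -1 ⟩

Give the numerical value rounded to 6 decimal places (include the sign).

triangle: 1!*5!*1!/8! = 120/40320
(j±m)!: 2!*4!*1!*1!*2!*4! = 2304
prefactor² = (2J+1)*Δ*N² = 48
  k=0: +1/(0!*1!*4!*1!*1!*0!) = 1/24
  k=1: −1/(1!*0!*3!*0!*2!*1!) = -1/12
Σ = -1/24  ⇒  CG² = 48*(-1/24)² = 1/12
CG = −√(1/12) = -0.288675

-0.288675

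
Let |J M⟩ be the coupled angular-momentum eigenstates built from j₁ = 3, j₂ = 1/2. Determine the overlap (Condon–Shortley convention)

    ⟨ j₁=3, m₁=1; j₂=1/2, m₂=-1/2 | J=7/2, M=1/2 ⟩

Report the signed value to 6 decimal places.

√[8·0!6!1!/8! · 4!2!0!1!4!3!] = √(6912/7)
  +(−1)^0/∏(0,0,2,0,4,1)! = 1/48  (running 1/48)
⟨..|..⟩ = √(6912/7)·(1/48) = +0.654654

+√(3/7) ≈ +0.654654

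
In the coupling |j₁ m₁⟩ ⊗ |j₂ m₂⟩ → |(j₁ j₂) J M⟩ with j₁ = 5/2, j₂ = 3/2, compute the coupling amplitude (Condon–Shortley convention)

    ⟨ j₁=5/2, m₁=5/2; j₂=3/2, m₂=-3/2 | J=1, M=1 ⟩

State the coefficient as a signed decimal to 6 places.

triangle: 3!·2!·0!/6! = 12/720
(j±m)!: 5!·0!·0!·3!·2!·0! = 1440
prefactor² = (2J+1)·Δ·N² = 72
  k=0: +1/(0!·3!·0!·0!·2!·0!) = 1/12
Σ = 1/12  ⇒  CG² = 72·1/12² = 1/2
CG = +√(1/2) = +0.707107

+√(1/2) ≈ +0.707107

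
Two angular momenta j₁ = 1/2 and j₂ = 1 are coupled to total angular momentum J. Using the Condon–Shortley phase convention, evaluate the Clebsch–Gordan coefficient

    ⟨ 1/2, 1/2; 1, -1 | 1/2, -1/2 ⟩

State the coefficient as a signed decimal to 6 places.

+0.816497

triangle: 1!·0!·1!/3! = 1/6
(j±m)!: 1!·0!·0!·2!·0!·1! = 2
prefactor² = (2J+1)·Δ·N² = 2/3
  k=0: +1/(0!·1!·0!·0!·0!·1!) = 1
Σ = 1  ⇒  CG² = 2/3·1² = 2/3
CG = +√(2/3) = +0.816497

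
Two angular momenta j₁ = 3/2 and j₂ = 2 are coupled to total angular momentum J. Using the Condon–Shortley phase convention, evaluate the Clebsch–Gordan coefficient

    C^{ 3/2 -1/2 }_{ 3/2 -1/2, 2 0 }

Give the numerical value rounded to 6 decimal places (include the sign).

-0.447214  (= −√(1/5))

j₁+j₂−J=2  J+j₁−j₂=1  J−j₁+j₂=2  j₁+j₂+J+1=6
(j₁±m₁, j₂±m₂, J±M) = (1,2,2,2,1,2)
P² = 16/45
sum k=1..2:
  [1] −1/1 = -1
  [2] +1/4 = 1/4
S = -3/4
C² = P²·S² = 1/5 ; C = -0.447214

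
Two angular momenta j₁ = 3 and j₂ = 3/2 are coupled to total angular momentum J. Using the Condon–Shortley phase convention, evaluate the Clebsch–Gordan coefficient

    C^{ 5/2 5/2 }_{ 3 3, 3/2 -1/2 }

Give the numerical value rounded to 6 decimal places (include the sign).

j₁+j₂−J=2  J+j₁−j₂=4  J−j₁+j₂=1  j₁+j₂+J+1=8
(j₁±m₁, j₂±m₂, J±M) = (6,0,1,2,5,0)
P² = 8640/7
sum k=0..0:
  [0] +1/48 = 1/48
S = 1/48
C² = P²·S² = 15/28 ; C = +0.731925

+√(15/28) = +0.731925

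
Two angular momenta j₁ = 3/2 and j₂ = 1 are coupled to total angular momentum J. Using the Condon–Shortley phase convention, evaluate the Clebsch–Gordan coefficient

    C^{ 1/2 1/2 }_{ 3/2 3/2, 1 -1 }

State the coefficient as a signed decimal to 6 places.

triangle: 2!·1!·0!/4! = 2/24
(j±m)!: 3!·0!·0!·2!·1!·0! = 12
prefactor² = (2J+1)·Δ·N² = 2
  k=0: +1/(0!·2!·0!·0!·1!·0!) = 1/2
Σ = 1/2  ⇒  CG² = 2·1/2² = 1/2
CG = +√(1/2) = +0.707107

+0.707107  (= +√(1/2))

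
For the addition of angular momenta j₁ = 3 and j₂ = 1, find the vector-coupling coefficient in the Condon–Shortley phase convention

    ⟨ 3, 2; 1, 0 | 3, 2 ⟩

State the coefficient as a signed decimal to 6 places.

triangle: 1!·5!·1!/8! = 120/40320
(j±m)!: 5!·1!·1!·1!·5!·1! = 14400
prefactor² = (2J+1)·Δ·N² = 300
  k=0: +1/(0!·1!·1!·1!·4!·0!) = 1/24
  k=1: −1/(1!·0!·0!·0!·5!·1!) = -1/120
Σ = 1/30  ⇒  CG² = 300·1/30² = 1/3
CG = +√(1/3) = +0.577350

+0.577350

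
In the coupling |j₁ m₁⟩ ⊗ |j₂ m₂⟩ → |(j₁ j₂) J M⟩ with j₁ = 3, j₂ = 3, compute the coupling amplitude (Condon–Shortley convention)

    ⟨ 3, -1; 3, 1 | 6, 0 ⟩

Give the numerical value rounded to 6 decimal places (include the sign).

+√(75/308) = +0.493464

j₁+j₂−J=0  J+j₁−j₂=6  J−j₁+j₂=6  j₁+j₂+J+1=13
(j₁±m₁, j₂±m₂, J±M) = (2,4,4,2,6,6)
P² = 99532800/77
sum k=0..0:
  [0] +1/2304 = 1/2304
S = 1/2304
C² = P²·S² = 75/308 ; C = +0.493464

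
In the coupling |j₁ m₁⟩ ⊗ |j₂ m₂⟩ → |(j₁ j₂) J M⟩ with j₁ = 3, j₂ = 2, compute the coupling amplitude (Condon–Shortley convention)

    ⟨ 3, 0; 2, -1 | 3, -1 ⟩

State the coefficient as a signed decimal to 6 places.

-0.182574

j₁+j₂−J=2  J+j₁−j₂=4  J−j₁+j₂=2  j₁+j₂+J+1=9
(j₁±m₁, j₂±m₂, J±M) = (3,3,1,3,2,4)
P² = 96/5
sum k=0..1:
  [0] +1/12 = 1/12
  [1] −1/8 = -1/8
S = -1/24
C² = P²·S² = 1/30 ; C = -0.182574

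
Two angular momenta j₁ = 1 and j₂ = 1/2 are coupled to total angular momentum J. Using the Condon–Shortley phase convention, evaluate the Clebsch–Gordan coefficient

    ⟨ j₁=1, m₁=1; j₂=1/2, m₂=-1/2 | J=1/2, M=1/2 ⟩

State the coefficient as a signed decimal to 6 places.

+√(2/3) ≈ +0.816497

triangle: 1!×1!×0!/3! = 1/6
(j±m)!: 2!×0!×0!×1!×1!×0! = 2
prefactor² = (2J+1)×Δ×N² = 2/3
  k=0: +1/(0!×1!×0!×0!×1!×0!) = 1
Σ = 1  ⇒  CG² = 2/3×1² = 2/3
CG = +√(2/3) = +0.816497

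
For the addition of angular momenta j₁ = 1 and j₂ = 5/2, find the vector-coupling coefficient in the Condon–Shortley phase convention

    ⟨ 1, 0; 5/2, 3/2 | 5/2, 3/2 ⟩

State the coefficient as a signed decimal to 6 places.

j₁+j₂−J=1  J+j₁−j₂=1  J−j₁+j₂=4  j₁+j₂+J+1=7
(j₁±m₁, j₂±m₂, J±M) = (1,1,4,1,4,1)
P² = 576/35
sum k=0..1:
  [0] +1/24 = 1/24
  [1] −1/6 = -1/6
S = -1/8
C² = P²·S² = 9/35 ; C = -0.507093

-0.507093  (= −√(9/35))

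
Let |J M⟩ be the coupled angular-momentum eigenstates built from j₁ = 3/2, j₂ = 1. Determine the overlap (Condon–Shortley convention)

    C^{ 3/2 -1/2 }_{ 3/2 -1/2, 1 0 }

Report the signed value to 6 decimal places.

−√(1/15) ≈ -0.258199

√[4·1!2!1!/5! · 1!2!1!1!1!2!] = √(4/15)
  +(−1)^0/∏(0,1,2,1,0,0)! = 1/2  (running 1/2)
  +(−1)^1/∏(1,0,1,0,1,1)! = -1  (running -1/2)
⟨..|..⟩ = √(4/15)·(-1/2) = -0.258199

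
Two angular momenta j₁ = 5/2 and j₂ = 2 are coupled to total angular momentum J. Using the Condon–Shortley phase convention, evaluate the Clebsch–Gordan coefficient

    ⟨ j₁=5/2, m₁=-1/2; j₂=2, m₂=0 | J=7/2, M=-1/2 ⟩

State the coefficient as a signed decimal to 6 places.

√[8·1!4!3!/9! · 2!3!2!2!3!4!] = √(768/35)
  +(−1)^0/∏(0,1,3,2,1,1)! = 1/12  (running 1/12)
  +(−1)^1/∏(1,0,2,1,2,2)! = -1/8  (running -1/24)
⟨..|..⟩ = √(768/35)·(-1/24) = -0.195180

-0.195180  (= −√(4/105))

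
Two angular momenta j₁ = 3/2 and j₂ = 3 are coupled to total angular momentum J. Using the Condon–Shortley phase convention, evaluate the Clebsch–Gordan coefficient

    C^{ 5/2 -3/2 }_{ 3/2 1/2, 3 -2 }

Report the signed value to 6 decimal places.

j₁+j₂−J=2  J+j₁−j₂=1  J−j₁+j₂=4  j₁+j₂+J+1=8
(j₁±m₁, j₂±m₂, J±M) = (2,1,1,5,1,4)
P² = 288/7
sum k=0..1:
  [0] +1/12 = 1/12
  [1] −1/24 = -1/24
S = 1/24
C² = P²·S² = 1/14 ; C = +0.267261

+0.267261  (= +√(1/14))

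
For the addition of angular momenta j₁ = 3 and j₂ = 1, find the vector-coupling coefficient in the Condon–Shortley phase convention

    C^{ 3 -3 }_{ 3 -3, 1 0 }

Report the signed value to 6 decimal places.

j₁+j₂−J=1  J+j₁−j₂=5  J−j₁+j₂=1  j₁+j₂+J+1=8
(j₁±m₁, j₂±m₂, J±M) = (0,6,1,1,0,6)
P² = 10800
sum k=1..1:
  [1] −1/120 = -1/120
S = -1/120
C² = P²·S² = 3/4 ; C = -0.866025

−√(3/4) = -0.866025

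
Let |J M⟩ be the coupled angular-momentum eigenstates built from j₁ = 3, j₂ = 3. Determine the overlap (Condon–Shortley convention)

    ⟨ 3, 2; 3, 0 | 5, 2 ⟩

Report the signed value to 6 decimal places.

+0.577350

√[11·1!5!5!/12! · 5!1!3!3!7!3!] = √(43200)
  +(−1)^0/∏(0,1,1,3,4,2)! = 1/288  (running 1/288)
  +(−1)^1/∏(1,0,0,2,5,3)! = -1/1440  (running 1/360)
⟨..|..⟩ = √(43200)·(1/360) = +0.577350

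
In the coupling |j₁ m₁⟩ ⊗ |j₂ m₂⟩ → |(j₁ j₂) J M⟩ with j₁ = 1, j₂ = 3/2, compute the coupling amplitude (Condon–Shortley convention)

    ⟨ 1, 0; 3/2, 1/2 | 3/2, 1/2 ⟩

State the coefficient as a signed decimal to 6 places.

triangle: 1!*1!*2!/5! = 2/120
(j±m)!: 1!*1!*2!*1!*2!*1! = 4
prefactor² = (2J+1)*Δ*N² = 4/15
  k=0: +1/(0!*1!*1!*2!*0!*0!) = 1/2
  k=1: −1/(1!*0!*0!*1!*1!*1!) = -1
Σ = -1/2  ⇒  CG² = 4/15*(-1/2)² = 1/15
CG = −√(1/15) = -0.258199

-0.258199  (= −√(1/15))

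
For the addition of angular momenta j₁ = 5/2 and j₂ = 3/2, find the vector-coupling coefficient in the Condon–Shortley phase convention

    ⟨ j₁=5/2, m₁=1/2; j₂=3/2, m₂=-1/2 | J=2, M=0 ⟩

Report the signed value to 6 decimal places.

-0.267261  (= −√(1/14))

j₁+j₂−J=2  J+j₁−j₂=3  J−j₁+j₂=1  j₁+j₂+J+1=7
(j₁±m₁, j₂±m₂, J±M) = (3,2,1,2,2,2)
P² = 8/7
sum k=0..1:
  [0] +1/4 = 1/4
  [1] −1/2 = -1/2
S = -1/4
C² = P²·S² = 1/14 ; C = -0.267261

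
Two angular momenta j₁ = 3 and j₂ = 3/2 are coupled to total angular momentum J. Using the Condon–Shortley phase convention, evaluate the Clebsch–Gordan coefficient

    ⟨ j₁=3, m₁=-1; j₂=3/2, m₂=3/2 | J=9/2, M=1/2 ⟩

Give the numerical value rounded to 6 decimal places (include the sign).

j₁+j₂−J=0  J+j₁−j₂=6  J−j₁+j₂=3  j₁+j₂+J+1=10
(j₁±m₁, j₂±m₂, J±M) = (2,4,3,0,5,4)
P² = 69120/7
sum k=0..0:
  [0] +1/288 = 1/288
S = 1/288
C² = P²·S² = 5/42 ; C = +0.345033

+0.345033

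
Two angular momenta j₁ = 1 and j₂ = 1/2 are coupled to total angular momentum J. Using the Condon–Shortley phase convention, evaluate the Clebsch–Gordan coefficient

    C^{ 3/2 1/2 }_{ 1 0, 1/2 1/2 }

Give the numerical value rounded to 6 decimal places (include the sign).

+√(2/3) ≈ +0.816497

√[4·0!2!1!/4! · 1!1!1!0!2!1!] = √(2/3)
  +(−1)^0/∏(0,0,1,1,1,0)! = 1  (running 1)
⟨..|..⟩ = √(2/3)·(1) = +0.816497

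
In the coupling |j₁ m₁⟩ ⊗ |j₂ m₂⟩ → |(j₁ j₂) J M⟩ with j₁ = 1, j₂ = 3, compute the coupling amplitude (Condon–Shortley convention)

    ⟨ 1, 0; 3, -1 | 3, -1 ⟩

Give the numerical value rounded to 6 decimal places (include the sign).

+√(1/12) ≈ +0.288675

√[7·1!1!5!/8! · 1!1!2!4!2!4!] = √(48)
  +(−1)^0/∏(0,1,1,2,0,3)! = 1/12  (running 1/12)
  +(−1)^1/∏(1,0,0,1,1,4)! = -1/24  (running 1/24)
⟨..|..⟩ = √(48)·(1/24) = +0.288675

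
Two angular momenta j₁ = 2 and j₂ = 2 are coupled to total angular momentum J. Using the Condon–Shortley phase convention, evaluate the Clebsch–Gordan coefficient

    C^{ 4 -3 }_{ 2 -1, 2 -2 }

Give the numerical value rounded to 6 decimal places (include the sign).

+0.707107

j₁+j₂−J=0  J+j₁−j₂=4  J−j₁+j₂=4  j₁+j₂+J+1=9
(j₁±m₁, j₂±m₂, J±M) = (1,3,0,4,1,7)
P² = 10368
sum k=0..0:
  [0] +1/144 = 1/144
S = 1/144
C² = P²·S² = 1/2 ; C = +0.707107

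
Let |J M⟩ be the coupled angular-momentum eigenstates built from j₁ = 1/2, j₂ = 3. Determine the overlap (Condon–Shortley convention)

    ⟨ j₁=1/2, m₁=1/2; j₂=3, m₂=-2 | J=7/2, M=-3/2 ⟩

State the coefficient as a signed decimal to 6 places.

+0.534522

j₁+j₂−J=0  J+j₁−j₂=1  J−j₁+j₂=6  j₁+j₂+J+1=8
(j₁±m₁, j₂±m₂, J±M) = (1,0,1,5,2,5)
P² = 28800/7
sum k=0..0:
  [0] +1/120 = 1/120
S = 1/120
C² = P²·S² = 2/7 ; C = +0.534522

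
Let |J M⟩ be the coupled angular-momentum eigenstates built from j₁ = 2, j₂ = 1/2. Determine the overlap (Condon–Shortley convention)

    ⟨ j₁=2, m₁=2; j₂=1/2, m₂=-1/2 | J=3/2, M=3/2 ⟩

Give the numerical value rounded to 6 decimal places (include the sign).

+√(4/5) ≈ +0.894427

triangle: 1!×3!×0!/5! = 6/120
(j±m)!: 4!×0!×0!×1!×3!×0! = 144
prefactor² = (2J+1)×Δ×N² = 144/5
  k=0: +1/(0!×1!×0!×0!×3!×0!) = 1/6
Σ = 1/6  ⇒  CG² = 144/5×1/6² = 4/5
CG = +√(4/5) = +0.894427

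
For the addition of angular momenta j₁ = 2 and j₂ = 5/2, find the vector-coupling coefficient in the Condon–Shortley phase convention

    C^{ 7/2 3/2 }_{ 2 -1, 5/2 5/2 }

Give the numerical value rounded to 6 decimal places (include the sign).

−√(5/21) ≈ -0.487950

triangle: 1!×3!×4!/9! = 144/362880
(j±m)!: 1!×3!×5!×0!×5!×2! = 172800
prefactor² = (2J+1)×Δ×N² = 3840/7
  k=1: −1/(1!×0!×2!×4!×1!×0!) = -1/48
Σ = -1/48  ⇒  CG² = 3840/7×(-1/48)² = 5/21
CG = −√(5/21) = -0.487950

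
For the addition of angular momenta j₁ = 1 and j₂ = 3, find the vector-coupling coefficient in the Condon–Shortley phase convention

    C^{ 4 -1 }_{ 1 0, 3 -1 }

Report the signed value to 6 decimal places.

+√(15/28) ≈ +0.731925

j₁+j₂−J=0  J+j₁−j₂=2  J−j₁+j₂=6  j₁+j₂+J+1=9
(j₁±m₁, j₂±m₂, J±M) = (1,1,2,4,3,5)
P² = 8640/7
sum k=0..0:
  [0] +1/48 = 1/48
S = 1/48
C² = P²·S² = 15/28 ; C = +0.731925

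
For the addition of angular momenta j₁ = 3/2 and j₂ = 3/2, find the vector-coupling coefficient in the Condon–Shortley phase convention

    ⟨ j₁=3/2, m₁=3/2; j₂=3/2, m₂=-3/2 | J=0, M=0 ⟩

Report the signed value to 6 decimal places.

+0.500000

j₁+j₂−J=3  J+j₁−j₂=0  J−j₁+j₂=0  j₁+j₂+J+1=4
(j₁±m₁, j₂±m₂, J±M) = (3,0,0,3,0,0)
P² = 9
sum k=0..0:
  [0] +1/6 = 1/6
S = 1/6
C² = P²·S² = 1/4 ; C = +0.500000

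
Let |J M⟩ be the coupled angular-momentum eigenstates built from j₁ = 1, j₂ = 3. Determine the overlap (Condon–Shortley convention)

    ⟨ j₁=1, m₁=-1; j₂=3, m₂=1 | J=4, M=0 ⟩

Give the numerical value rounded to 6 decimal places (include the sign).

j₁+j₂−J=0  J+j₁−j₂=2  J−j₁+j₂=6  j₁+j₂+J+1=9
(j₁±m₁, j₂±m₂, J±M) = (0,2,4,2,4,4)
P² = 13824/7
sum k=0..0:
  [0] +1/96 = 1/96
S = 1/96
C² = P²·S² = 3/14 ; C = +0.462910

+√(3/14) = +0.462910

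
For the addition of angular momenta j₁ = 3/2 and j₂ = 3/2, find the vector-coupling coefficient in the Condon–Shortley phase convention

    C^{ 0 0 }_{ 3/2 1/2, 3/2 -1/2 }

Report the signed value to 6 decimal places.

-0.500000

j₁+j₂−J=3  J+j₁−j₂=0  J−j₁+j₂=0  j₁+j₂+J+1=4
(j₁±m₁, j₂±m₂, J±M) = (2,1,1,2,0,0)
P² = 1
sum k=1..1:
  [1] −1/2 = -1/2
S = -1/2
C² = P²·S² = 1/4 ; C = -0.500000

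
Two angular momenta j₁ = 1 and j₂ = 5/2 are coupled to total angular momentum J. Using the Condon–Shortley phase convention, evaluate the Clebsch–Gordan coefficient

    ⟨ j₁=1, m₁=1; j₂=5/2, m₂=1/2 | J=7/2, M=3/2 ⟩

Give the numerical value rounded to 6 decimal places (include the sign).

√[8·0!2!5!/8! · 2!0!3!2!5!2!] = √(1920/7)
  +(−1)^0/∏(0,0,0,3,2,2)! = 1/24  (running 1/24)
⟨..|..⟩ = √(1920/7)·(1/24) = +0.690066

+√(10/21) ≈ +0.690066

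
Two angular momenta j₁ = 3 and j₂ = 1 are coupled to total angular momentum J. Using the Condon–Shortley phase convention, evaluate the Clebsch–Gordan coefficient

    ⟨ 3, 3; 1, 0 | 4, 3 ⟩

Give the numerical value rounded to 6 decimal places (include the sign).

+√(1/4) = +0.500000

j₁+j₂−J=0  J+j₁−j₂=6  J−j₁+j₂=2  j₁+j₂+J+1=9
(j₁±m₁, j₂±m₂, J±M) = (6,0,1,1,7,1)
P² = 129600
sum k=0..0:
  [0] +1/720 = 1/720
S = 1/720
C² = P²·S² = 1/4 ; C = +0.500000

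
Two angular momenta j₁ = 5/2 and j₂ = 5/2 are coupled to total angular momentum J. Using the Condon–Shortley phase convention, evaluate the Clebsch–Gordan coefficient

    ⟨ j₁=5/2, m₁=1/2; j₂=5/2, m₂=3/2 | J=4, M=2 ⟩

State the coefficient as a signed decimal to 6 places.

−√(5/28) ≈ -0.422577

√[9·1!4!4!/10! · 3!2!4!1!6!2!] = √(20736/35)
  +(−1)^0/∏(0,1,2,4,2,0)! = 1/96  (running 1/96)
  +(−1)^1/∏(1,0,1,3,3,1)! = -1/36  (running -5/288)
⟨..|..⟩ = √(20736/35)·(-5/288) = -0.422577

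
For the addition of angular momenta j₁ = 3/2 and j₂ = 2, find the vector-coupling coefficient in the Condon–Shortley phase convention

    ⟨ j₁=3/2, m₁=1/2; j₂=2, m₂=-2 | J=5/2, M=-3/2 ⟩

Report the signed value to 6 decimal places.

+√(16/35) = +0.676123

j₁+j₂−J=1  J+j₁−j₂=2  J−j₁+j₂=3  j₁+j₂+J+1=7
(j₁±m₁, j₂±m₂, J±M) = (2,1,0,4,1,4)
P² = 576/35
sum k=0..0:
  [0] +1/6 = 1/6
S = 1/6
C² = P²·S² = 16/35 ; C = +0.676123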